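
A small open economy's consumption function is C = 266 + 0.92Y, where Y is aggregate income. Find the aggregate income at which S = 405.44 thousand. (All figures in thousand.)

Y = 8393

S = Y − C = -266 + 0.08Y
-266 + 0.08Y = 405.44, so 0.08Y = 671.44 and Y = 8393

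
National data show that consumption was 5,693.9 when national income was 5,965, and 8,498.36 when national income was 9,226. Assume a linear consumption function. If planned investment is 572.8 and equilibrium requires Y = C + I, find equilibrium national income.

Y = 8120

MPC = (8498.36 − 5693.9)/(9226 − 5965) = 2804.46/3261 = 0.86
a = 5693.9 − 0.86(5965) = 564
Equilibrium: Y = 564 + 0.86Y + 572.8
0.14Y = 1136.8, so Y = 1136.8/0.14 = 8120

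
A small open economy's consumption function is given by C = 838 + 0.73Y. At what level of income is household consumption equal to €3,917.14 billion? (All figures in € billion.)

838 + 0.73Y = 3917.14
0.73Y = 3079.14, so Y = 3079.14/0.73 = 4218

Y = 4218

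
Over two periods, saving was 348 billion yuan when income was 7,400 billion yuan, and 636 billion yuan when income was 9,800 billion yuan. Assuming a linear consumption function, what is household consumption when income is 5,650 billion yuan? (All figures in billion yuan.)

MPS = ΔS/ΔY = (636 − 348)/(9800 − 7400) = 288/2400 = 0.12
MPC = 1 − MPS = 0.88
Autonomous saving = 348 − 0.12(7400) = -540, so a = 540
C = 540 + 0.88(5650) = 540 + 4972 = 5512

C = 5512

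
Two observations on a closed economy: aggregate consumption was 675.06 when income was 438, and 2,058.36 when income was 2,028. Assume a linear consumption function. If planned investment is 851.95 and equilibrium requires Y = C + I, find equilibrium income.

MPC = (2058.36 − 675.06)/(2028 − 438) = 1383.3/1590 = 0.87
a = 675.06 − 0.87(438) = 294
Equilibrium: Y = 294 + 0.87Y + 851.95
0.13Y = 1145.95, so Y = 1145.95/0.13 = 8815

Y = 8815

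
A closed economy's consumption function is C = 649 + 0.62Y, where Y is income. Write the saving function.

S = Y − C = Y − (649 + 0.62Y) = -649 + (1 − 0.62)Y

S = -649 + 0.38Y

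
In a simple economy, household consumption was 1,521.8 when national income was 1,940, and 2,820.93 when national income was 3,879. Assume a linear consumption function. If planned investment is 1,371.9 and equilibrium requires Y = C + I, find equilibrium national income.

MPC = (2820.93 − 1521.8)/(3879 − 1940) = 1299.13/1939 = 0.67
a = 1521.8 − 0.67(1940) = 222
Equilibrium: Y = 222 + 0.67Y + 1371.9
0.33Y = 1593.9, so Y = 1593.9/0.33 = 4830

Y = 4830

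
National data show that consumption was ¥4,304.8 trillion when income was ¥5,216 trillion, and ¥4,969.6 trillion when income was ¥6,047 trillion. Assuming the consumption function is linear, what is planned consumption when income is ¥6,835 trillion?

C = 5600

MPC = (4969.6 − 4304.8)/(6047 − 5216) = 664.8/831 = 0.8
a = 4304.8 − 0.8(5216) = 4304.8 − 4172.8 = 132
C = 132 + 0.8(6835) = 132 + 5468 = 5600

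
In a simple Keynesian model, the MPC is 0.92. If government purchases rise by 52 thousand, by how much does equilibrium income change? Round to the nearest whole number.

ΔY ≈ 650

The multiplier is 1/(1 − MPC) = 1/0.08.
ΔY = 52/0.08 = 650.00 ≈ 650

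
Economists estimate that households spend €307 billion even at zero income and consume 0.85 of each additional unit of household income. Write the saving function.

S = -307 + 0.15Y

S = Y − C = Y − (307 + 0.85Y) = -307 + (1 − 0.85)Y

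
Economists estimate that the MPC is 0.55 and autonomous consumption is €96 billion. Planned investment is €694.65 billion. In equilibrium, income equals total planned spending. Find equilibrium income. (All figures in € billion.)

Y = C + I = 96 + 0.55Y + 694.65
Y − 0.55Y = 790.65
0.45Y = 790.65, so Y = 790.65/0.45 = 1757

Y = 1757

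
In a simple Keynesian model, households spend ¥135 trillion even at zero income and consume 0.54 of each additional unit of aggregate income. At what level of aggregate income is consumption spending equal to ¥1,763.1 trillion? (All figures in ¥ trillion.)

Y = 3015

135 + 0.54Y = 1763.1
0.54Y = 1628.1, so Y = 1628.1/0.54 = 3015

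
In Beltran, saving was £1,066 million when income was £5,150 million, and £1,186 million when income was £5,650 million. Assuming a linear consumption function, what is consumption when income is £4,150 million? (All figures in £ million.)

MPS = ΔS/ΔY = (1186 − 1066)/(5650 − 5150) = 120/500 = 0.24
MPC = 1 − MPS = 0.76
Autonomous saving = 1066 − 0.24(5150) = -170, so a = 170
C = 170 + 0.76(4150) = 170 + 3154 = 3324

C = 3324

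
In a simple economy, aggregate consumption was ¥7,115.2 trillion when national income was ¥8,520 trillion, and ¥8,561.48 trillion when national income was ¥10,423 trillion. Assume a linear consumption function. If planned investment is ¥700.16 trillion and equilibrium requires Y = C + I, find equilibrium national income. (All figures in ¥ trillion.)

MPC = (8561.48 − 7115.2)/(10423 − 8520) = 1446.28/1903 = 0.76
a = 7115.2 − 0.76(8520) = 640
Equilibrium: Y = 640 + 0.76Y + 700.16
0.24Y = 1340.16, so Y = 1340.16/0.24 = 5584

Y = 5584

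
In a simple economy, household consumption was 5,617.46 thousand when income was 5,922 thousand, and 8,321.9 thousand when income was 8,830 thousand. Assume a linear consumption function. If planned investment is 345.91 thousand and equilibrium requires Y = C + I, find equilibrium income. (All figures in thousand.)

Y = 6513

MPC = (8321.9 − 5617.46)/(8830 − 5922) = 2704.44/2908 = 0.93
a = 5617.46 − 0.93(5922) = 110
Equilibrium: Y = 110 + 0.93Y + 345.91
0.07Y = 455.91, so Y = 455.91/0.07 = 6513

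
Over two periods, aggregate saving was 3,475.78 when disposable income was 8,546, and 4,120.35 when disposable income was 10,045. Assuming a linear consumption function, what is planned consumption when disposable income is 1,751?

MPS = ΔS/ΔY = (4120.35 − 3475.78)/(10045 − 8546) = 644.57/1499 = 0.43
MPC = 1 − MPS = 0.57
Autonomous saving = 3475.78 − 0.43(8546) = -199, so a = 199
C = 199 + 0.57(1751) = 199 + 998.07 = 1197.07

C = 1197.07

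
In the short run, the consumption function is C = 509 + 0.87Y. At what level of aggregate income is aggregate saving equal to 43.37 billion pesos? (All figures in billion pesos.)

S = Y − C = -509 + 0.13Y
-509 + 0.13Y = 43.37, so 0.13Y = 552.37 and Y = 4249

Y = 4249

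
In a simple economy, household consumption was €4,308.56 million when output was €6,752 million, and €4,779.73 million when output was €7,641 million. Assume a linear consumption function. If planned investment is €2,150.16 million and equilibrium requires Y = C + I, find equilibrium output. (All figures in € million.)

Y = 6128

MPC = (4779.73 − 4308.56)/(7641 − 6752) = 471.17/889 = 0.53
a = 4308.56 − 0.53(6752) = 730
Equilibrium: Y = 730 + 0.53Y + 2150.16
0.47Y = 2880.16, so Y = 2880.16/0.47 = 6128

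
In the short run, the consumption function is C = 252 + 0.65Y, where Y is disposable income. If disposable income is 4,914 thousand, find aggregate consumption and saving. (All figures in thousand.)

C = 3446.1; S = 1467.9

C = 252 + 0.65(4914) = 252 + 3194.1 = 3446.1
S = Y − C = 4914 − 3446.1 = 1467.9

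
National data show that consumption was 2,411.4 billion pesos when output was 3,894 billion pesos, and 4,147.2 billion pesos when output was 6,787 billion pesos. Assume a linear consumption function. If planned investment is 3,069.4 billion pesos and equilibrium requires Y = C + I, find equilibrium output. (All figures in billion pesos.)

MPC = (4147.2 − 2411.4)/(6787 − 3894) = 1735.8/2893 = 0.6
a = 2411.4 − 0.6(3894) = 75
Equilibrium: Y = 75 + 0.6Y + 3069.4
0.4Y = 3144.4, so Y = 3144.4/0.4 = 7861

Y = 7861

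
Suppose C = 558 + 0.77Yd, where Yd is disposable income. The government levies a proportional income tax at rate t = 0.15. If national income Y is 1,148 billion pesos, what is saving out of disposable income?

S = -333.566

Yd = (1 − 0.15)(1148) = 0.85(1148) = 975.8
C = 558 + 0.77(975.8) = 558 + 751.366 = 1309.366
S = Yd − C = 975.8 − 1309.366 = -333.566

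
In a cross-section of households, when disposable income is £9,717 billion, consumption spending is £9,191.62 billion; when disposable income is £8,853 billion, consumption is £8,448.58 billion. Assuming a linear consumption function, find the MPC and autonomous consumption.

MPC = ΔC/ΔY = (9191.62 − 8448.58)/(9717 − 8853) = 743.04/864 = 0.86
a = C − MPC·Y = 8448.58 − 0.86(8853) = 8448.58 − 7613.58 = 835

MPC = 0.86; a = 835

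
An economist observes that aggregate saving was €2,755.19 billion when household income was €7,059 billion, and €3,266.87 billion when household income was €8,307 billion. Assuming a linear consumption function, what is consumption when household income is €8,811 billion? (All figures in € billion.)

C = 5337.49

MPS = ΔS/ΔY = (3266.87 − 2755.19)/(8307 − 7059) = 511.68/1248 = 0.41
MPC = 1 − MPS = 0.59
Autonomous saving = 2755.19 − 0.41(7059) = -139, so a = 139
C = 139 + 0.59(8811) = 139 + 5198.49 = 5337.49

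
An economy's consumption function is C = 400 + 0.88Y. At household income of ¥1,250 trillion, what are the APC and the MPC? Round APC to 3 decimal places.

APC = 1.200; MPC = 0.88

MPC = 0.88 (the slope of the consumption function)
C = 400 + 0.88(1250) = 1500, so APC = 1500/1250 = 1.200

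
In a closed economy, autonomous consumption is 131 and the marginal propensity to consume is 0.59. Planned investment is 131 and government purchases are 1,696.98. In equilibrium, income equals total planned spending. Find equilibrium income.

Y = C + I + G = 131 + 0.59Y + 131 + 1696.98
Y − 0.59Y = 1958.98
0.41Y = 1958.98, so Y = 1958.98/0.41 = 4778

Y = 4778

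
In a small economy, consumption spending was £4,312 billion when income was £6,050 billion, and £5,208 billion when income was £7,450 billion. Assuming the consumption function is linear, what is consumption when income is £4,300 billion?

MPC = (5208 − 4312)/(7450 − 6050) = 896/1400 = 0.64
a = 4312 − 0.64(6050) = 4312 − 3872 = 440
C = 440 + 0.64(4300) = 440 + 2752 = 3192

C = 3192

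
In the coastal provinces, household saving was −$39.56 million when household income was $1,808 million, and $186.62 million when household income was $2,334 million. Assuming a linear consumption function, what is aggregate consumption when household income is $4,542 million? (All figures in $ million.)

C = 3405.94

MPS = ΔS/ΔY = (186.62 − (-39.56))/(2334 − 1808) = 226.18/526 = 0.43
MPC = 1 − MPS = 0.57
Autonomous saving = -39.56 − 0.43(1808) = -817, so a = 817
C = 817 + 0.57(4542) = 817 + 2588.94 = 3405.94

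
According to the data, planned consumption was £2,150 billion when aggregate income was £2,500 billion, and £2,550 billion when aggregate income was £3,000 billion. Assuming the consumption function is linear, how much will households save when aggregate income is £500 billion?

MPC = (2550 − 2150)/(3000 − 2500) = 400/500 = 0.8
a = 2150 − 0.8(2500) = 2150 − 2000 = 150
C = 150 + 0.8(500) = 550
S = 500 − 550 = -50

S = -50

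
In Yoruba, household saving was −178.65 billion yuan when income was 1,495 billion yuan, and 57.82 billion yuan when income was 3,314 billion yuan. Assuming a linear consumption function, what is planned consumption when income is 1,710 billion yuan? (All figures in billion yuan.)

C = 1860.7

MPS = ΔS/ΔY = (57.82 − (-178.65))/(3314 − 1495) = 236.47/1819 = 0.13
MPC = 1 − MPS = 0.87
Autonomous saving = -178.65 − 0.13(1495) = -373, so a = 373
C = 373 + 0.87(1710) = 373 + 1487.7 = 1860.7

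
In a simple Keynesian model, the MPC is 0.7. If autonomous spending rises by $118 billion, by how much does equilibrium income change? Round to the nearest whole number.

The multiplier is 1/(1 − MPC) = 1/0.3.
ΔY = 118/0.3 = 393.33 ≈ 393

ΔY ≈ 393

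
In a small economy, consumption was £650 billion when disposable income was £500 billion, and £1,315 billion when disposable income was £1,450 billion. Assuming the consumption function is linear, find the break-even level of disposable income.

MPC = (1315 − 650)/(1450 − 500) = 665/950 = 0.7
a = 650 − 0.7(500) = 650 − 350 = 300
Break-even: Y = a/(1−MPC) = 300/0.3 = 1000

Y = 1000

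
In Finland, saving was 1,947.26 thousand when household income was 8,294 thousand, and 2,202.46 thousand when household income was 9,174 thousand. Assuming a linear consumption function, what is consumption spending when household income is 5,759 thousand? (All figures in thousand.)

MPS = ΔS/ΔY = (2202.46 − 1947.26)/(9174 − 8294) = 255.2/880 = 0.29
MPC = 1 − MPS = 0.71
Autonomous saving = 1947.26 − 0.29(8294) = -458, so a = 458
C = 458 + 0.71(5759) = 458 + 4088.89 = 4546.89

C = 4546.89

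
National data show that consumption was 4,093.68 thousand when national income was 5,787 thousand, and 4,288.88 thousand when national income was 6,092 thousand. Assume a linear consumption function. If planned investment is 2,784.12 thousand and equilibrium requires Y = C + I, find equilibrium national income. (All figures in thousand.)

Y = 8817

MPC = (4288.88 − 4093.68)/(6092 − 5787) = 195.2/305 = 0.64
a = 4093.68 − 0.64(5787) = 390
Equilibrium: Y = 390 + 0.64Y + 2784.12
0.36Y = 3174.12, so Y = 3174.12/0.36 = 8817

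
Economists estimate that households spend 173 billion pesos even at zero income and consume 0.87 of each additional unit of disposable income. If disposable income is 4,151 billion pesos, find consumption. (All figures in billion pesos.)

C = 3784.37

C = 173 + 0.87(4151) = 173 + 3611.37 = 3784.37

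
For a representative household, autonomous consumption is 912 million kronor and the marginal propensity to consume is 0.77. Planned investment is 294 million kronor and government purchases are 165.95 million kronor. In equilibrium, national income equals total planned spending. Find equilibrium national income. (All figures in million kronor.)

Y = 5965

Y = C + I + G = 912 + 0.77Y + 294 + 165.95
Y − 0.77Y = 1371.95
0.23Y = 1371.95, so Y = 1371.95/0.23 = 5965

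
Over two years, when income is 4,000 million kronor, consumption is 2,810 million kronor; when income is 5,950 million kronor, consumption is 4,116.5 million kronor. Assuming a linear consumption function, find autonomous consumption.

MPC = ΔC/ΔY = (4116.5 − 2810)/(5950 − 4000) = 1306.5/1950 = 0.67
a = C − MPC·Y = 2810 − 0.67(4000) = 2810 − 2680 = 130

a = 130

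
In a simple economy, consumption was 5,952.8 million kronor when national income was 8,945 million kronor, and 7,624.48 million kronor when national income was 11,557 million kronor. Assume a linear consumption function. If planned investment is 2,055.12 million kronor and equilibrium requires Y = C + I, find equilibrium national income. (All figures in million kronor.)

Y = 6342

MPC = (7624.48 − 5952.8)/(11557 − 8945) = 1671.68/2612 = 0.64
a = 5952.8 − 0.64(8945) = 228
Equilibrium: Y = 228 + 0.64Y + 2055.12
0.36Y = 2283.12, so Y = 2283.12/0.36 = 6342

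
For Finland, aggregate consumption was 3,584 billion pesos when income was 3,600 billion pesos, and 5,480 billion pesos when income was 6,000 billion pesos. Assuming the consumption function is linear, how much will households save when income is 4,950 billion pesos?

S = 299.5

MPC = (5480 − 3584)/(6000 − 3600) = 1896/2400 = 0.79
a = 3584 − 0.79(3600) = 3584 − 2844 = 740
C = 740 + 0.79(4950) = 4650.5
S = 4950 − 4650.5 = 299.5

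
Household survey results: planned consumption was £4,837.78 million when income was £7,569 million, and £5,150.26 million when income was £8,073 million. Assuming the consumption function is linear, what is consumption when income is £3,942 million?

MPC = (5150.26 − 4837.78)/(8073 − 7569) = 312.48/504 = 0.62
a = 4837.78 − 0.62(7569) = 4837.78 − 4692.78 = 145
C = 145 + 0.62(3942) = 145 + 2444.04 = 2589.04

C = 2589.04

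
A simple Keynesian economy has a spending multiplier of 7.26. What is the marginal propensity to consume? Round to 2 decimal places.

k = 1/(1 − MPC), so 1 − MPC = 1/k = 1/7.26 = 0.1377
MPC = 1 − 0.1377 = 0.86

MPC = 0.86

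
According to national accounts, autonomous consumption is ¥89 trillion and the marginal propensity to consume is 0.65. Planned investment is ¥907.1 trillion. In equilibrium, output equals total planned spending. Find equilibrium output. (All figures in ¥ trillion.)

Y = C + I = 89 + 0.65Y + 907.1
Y − 0.65Y = 996.1
0.35Y = 996.1, so Y = 996.1/0.35 = 2846

Y = 2846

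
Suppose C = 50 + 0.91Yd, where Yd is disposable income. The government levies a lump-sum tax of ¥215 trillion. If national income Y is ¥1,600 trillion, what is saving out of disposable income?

Yd = Y − T = 1600 − 215 = 1385
C = 50 + 0.91(1385) = 50 + 1260.35 = 1310.35
S = Yd − C = 1385 − 1310.35 = 74.65

S = 74.65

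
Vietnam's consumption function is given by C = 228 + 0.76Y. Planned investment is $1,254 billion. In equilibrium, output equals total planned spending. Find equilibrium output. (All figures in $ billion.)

Y = C + I = 228 + 0.76Y + 1254
Y − 0.76Y = 1482
0.24Y = 1482, so Y = 1482/0.24 = 6175

Y = 6175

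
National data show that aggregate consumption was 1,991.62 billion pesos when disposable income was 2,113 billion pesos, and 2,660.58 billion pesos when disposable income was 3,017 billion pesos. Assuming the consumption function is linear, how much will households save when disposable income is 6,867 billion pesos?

MPC = (2660.58 − 1991.62)/(3017 − 2113) = 668.96/904 = 0.74
a = 1991.62 − 0.74(2113) = 1991.62 − 1563.62 = 428
C = 428 + 0.74(6867) = 5509.58
S = 6867 − 5509.58 = 1357.42

S = 1357.42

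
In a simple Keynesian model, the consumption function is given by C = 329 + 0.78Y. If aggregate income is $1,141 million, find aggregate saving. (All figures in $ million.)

C = 329 + 0.78(1141) = 329 + 889.98 = 1218.98
S = Y − C = 1141 − 1218.98 = -77.98

S = -77.98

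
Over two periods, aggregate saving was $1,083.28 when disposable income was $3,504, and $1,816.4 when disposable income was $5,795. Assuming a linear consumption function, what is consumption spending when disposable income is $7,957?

MPS = ΔS/ΔY = (1816.4 − 1083.28)/(5795 − 3504) = 733.12/2291 = 0.32
MPC = 1 − MPS = 0.68
Autonomous saving = 1083.28 − 0.32(3504) = -38, so a = 38
C = 38 + 0.68(7957) = 38 + 5410.76 = 5448.76

C = 5448.76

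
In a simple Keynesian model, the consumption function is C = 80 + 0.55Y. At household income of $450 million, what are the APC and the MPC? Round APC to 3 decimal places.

APC = 0.728; MPC = 0.55

MPC = 0.55 (the slope of the consumption function)
C = 80 + 0.55(450) = 327.5, so APC = 327.5/450 = 0.728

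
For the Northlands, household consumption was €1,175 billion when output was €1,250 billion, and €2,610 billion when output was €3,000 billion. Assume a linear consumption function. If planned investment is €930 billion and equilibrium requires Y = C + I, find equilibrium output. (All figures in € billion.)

MPC = (2610 − 1175)/(3000 − 1250) = 1435/1750 = 0.82
a = 1175 − 0.82(1250) = 150
Equilibrium: Y = 150 + 0.82Y + 930
0.18Y = 1080, so Y = 1080/0.18 = 6000

Y = 6000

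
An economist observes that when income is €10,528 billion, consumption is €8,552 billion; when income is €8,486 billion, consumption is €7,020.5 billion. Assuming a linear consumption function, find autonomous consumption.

a = 656

MPC = ΔC/ΔY = (8552 − 7020.5)/(10528 − 8486) = 1531.5/2042 = 0.75
a = C − MPC·Y = 7020.5 − 0.75(8486) = 7020.5 − 6364.5 = 656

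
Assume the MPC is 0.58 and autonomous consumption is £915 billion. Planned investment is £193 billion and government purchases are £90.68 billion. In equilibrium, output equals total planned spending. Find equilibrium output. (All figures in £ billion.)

Y = C + I + G = 915 + 0.58Y + 193 + 90.68
Y − 0.58Y = 1198.68
0.42Y = 1198.68, so Y = 1198.68/0.42 = 2854

Y = 2854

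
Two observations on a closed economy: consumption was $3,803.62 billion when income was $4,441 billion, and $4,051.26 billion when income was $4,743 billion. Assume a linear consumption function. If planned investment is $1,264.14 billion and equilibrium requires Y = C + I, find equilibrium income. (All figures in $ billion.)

Y = 7923

MPC = (4051.26 − 3803.62)/(4743 − 4441) = 247.64/302 = 0.82
a = 3803.62 − 0.82(4441) = 162
Equilibrium: Y = 162 + 0.82Y + 1264.14
0.18Y = 1426.14, so Y = 1426.14/0.18 = 7923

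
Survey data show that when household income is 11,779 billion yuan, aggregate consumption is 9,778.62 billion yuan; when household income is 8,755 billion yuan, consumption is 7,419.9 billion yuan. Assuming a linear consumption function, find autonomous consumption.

MPC = ΔC/ΔY = (9778.62 − 7419.9)/(11779 − 8755) = 2358.72/3024 = 0.78
a = C − MPC·Y = 7419.9 − 0.78(8755) = 7419.9 − 6828.9 = 591

a = 591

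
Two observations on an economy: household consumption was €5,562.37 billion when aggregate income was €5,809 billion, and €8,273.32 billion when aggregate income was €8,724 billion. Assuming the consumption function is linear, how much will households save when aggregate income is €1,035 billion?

MPC = (8273.32 − 5562.37)/(8724 − 5809) = 2710.95/2915 = 0.93
a = 5562.37 − 0.93(5809) = 5562.37 − 5402.37 = 160
C = 160 + 0.93(1035) = 1122.55
S = 1035 − 1122.55 = -87.55

S = -87.55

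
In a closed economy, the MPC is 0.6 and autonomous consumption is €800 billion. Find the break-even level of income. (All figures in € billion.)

Y = 2000

At break-even, C = Y: 800 + 0.6Y = Y
0.4Y = 800, so Y = 800/0.4 = 2000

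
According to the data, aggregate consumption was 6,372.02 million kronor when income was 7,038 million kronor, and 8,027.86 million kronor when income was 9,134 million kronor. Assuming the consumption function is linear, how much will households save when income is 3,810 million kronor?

MPC = (8027.86 − 6372.02)/(9134 − 7038) = 1655.84/2096 = 0.79
a = 6372.02 − 0.79(7038) = 6372.02 − 5560.02 = 812
C = 812 + 0.79(3810) = 3821.9
S = 3810 − 3821.9 = -11.9

S = -11.9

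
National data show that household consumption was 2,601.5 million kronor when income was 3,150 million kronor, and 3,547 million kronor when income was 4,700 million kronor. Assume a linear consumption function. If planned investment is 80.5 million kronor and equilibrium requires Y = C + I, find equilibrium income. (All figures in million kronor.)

Y = 1950

MPC = (3547 − 2601.5)/(4700 − 3150) = 945.5/1550 = 0.61
a = 2601.5 − 0.61(3150) = 680
Equilibrium: Y = 680 + 0.61Y + 80.5
0.39Y = 760.5, so Y = 760.5/0.39 = 1950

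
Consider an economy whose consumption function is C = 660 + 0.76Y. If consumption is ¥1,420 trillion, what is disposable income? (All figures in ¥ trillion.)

660 + 0.76Y = 1420
0.76Y = 760, so Y = 760/0.76 = 1000

Y = 1000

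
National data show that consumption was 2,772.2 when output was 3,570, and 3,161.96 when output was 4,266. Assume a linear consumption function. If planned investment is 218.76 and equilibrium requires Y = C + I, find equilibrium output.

MPC = (3161.96 − 2772.2)/(4266 − 3570) = 389.76/696 = 0.56
a = 2772.2 − 0.56(3570) = 773
Equilibrium: Y = 773 + 0.56Y + 218.76
0.44Y = 991.76, so Y = 991.76/0.44 = 2254

Y = 2254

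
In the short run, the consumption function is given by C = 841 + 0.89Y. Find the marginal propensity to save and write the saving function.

MPS = 0.11; S = -841 + 0.11Y

MPS = 1 − MPC = 1 − 0.89 = 0.11
S = Y − C = -841 + 0.11Y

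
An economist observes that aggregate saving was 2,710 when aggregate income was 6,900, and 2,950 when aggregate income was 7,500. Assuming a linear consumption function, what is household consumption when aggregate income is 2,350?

C = 1460

MPS = ΔS/ΔY = (2950 − 2710)/(7500 − 6900) = 240/600 = 0.4
MPC = 1 − MPS = 0.6
Autonomous saving = 2710 − 0.4(6900) = -50, so a = 50
C = 50 + 0.6(2350) = 50 + 1410 = 1460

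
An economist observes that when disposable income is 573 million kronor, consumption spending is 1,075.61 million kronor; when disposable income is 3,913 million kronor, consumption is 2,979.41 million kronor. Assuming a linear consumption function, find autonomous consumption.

MPC = ΔC/ΔY = (2979.41 − 1075.61)/(3913 − 573) = 1903.8/3340 = 0.57
a = C − MPC·Y = 1075.61 − 0.57(573) = 1075.61 − 326.61 = 749

a = 749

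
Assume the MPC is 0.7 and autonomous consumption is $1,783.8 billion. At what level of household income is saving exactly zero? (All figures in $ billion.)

At break-even, C = Y: 1783.8 + 0.7Y = Y
0.3Y = 1783.8, so Y = 1783.8/0.3 = 5946

Y = 5946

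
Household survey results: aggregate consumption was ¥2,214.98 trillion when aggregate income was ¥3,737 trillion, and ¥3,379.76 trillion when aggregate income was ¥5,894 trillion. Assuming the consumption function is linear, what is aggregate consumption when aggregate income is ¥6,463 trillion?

MPC = (3379.76 − 2214.98)/(5894 − 3737) = 1164.78/2157 = 0.54
a = 2214.98 − 0.54(3737) = 2214.98 − 2017.98 = 197
C = 197 + 0.54(6463) = 197 + 3490.02 = 3687.02

C = 3687.02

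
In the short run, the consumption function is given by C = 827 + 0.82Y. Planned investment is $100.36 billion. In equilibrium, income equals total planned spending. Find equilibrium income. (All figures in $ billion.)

Y = C + I = 827 + 0.82Y + 100.36
Y − 0.82Y = 927.36
0.18Y = 927.36, so Y = 927.36/0.18 = 5152

Y = 5152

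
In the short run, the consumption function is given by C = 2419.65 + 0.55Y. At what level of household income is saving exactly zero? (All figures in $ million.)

At break-even, C = Y: 2419.65 + 0.55Y = Y
0.45Y = 2419.65, so Y = 2419.65/0.45 = 5377

Y = 5377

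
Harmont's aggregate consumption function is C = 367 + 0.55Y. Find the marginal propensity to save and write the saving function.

MPS = 0.45; S = -367 + 0.45Y

MPS = 1 − MPC = 1 − 0.55 = 0.45
S = Y − C = -367 + 0.45Y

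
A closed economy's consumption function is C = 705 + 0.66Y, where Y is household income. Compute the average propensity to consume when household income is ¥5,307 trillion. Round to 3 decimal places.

APC = 0.793

C = 705 + 0.66(5307) = 4207.62
APC = C/Y = 4207.62/5307 = 0.793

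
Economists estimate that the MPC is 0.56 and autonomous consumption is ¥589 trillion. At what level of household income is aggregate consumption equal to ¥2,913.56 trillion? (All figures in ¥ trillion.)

Y = 4151

589 + 0.56Y = 2913.56
0.56Y = 2324.56, so Y = 2324.56/0.56 = 4151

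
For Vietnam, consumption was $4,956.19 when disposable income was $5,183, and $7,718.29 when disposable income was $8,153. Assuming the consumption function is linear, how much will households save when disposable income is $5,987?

MPC = (7718.29 − 4956.19)/(8153 − 5183) = 2762.1/2970 = 0.93
a = 4956.19 − 0.93(5183) = 4956.19 − 4820.19 = 136
C = 136 + 0.93(5987) = 5703.91
S = 5987 − 5703.91 = 283.09

S = 283.09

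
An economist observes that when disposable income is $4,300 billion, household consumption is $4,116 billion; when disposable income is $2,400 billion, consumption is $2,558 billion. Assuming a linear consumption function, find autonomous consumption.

MPC = ΔC/ΔY = (4116 − 2558)/(4300 − 2400) = 1558/1900 = 0.82
a = C − MPC·Y = 2558 − 0.82(2400) = 2558 − 1968 = 590

a = 590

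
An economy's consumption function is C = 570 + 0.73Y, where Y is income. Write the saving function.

S = Y − C = Y − (570 + 0.73Y) = -570 + (1 − 0.73)Y

S = -570 + 0.27Y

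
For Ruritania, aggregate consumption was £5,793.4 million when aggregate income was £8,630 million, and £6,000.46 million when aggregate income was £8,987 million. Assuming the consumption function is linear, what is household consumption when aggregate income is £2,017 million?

C = 1957.86

MPC = (6000.46 − 5793.4)/(8987 − 8630) = 207.06/357 = 0.58
a = 5793.4 − 0.58(8630) = 5793.4 − 5005.4 = 788
C = 788 + 0.58(2017) = 788 + 1169.86 = 1957.86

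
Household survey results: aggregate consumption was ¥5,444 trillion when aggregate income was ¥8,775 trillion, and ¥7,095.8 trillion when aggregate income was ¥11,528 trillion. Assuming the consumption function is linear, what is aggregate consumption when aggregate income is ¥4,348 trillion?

C = 2787.8

MPC = (7095.8 − 5444)/(11528 − 8775) = 1651.8/2753 = 0.6
a = 5444 − 0.6(8775) = 5444 − 5265 = 179
C = 179 + 0.6(4348) = 179 + 2608.8 = 2787.8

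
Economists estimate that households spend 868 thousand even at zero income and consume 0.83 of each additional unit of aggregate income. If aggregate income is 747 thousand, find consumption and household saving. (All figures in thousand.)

C = 868 + 0.83(747) = 868 + 620.01 = 1488.01
S = Y − C = 747 − 1488.01 = -741.01

C = 1488.01; S = -741.01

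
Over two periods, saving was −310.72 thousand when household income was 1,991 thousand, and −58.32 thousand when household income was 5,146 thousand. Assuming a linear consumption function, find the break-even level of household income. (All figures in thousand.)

Y = 5875

MPS = ΔS/ΔY = (-58.32 − (-310.72))/(5146 − 1991) = 252.4/3155 = 0.08
MPC = 1 − MPS = 0.92
From S(1991) = -310.72: −a + 0.08(1991) = -310.72, so a = 159.28 − (-310.72) = 470
Break-even (S = 0): Y = a/MPS = 470/0.08 = 5875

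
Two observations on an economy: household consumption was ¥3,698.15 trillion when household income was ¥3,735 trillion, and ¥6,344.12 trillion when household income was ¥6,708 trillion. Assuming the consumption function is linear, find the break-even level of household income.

Y = 3400

MPC = (6344.12 − 3698.15)/(6708 − 3735) = 2645.97/2973 = 0.89
a = 3698.15 − 0.89(3735) = 3698.15 − 3324.15 = 374
Break-even: Y = a/(1−MPC) = 374/0.11 = 3400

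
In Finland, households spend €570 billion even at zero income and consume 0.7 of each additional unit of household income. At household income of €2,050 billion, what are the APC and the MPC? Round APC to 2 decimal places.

MPC = 0.7 (the slope of the consumption function)
C = 570 + 0.7(2050) = 2005, so APC = 2005/2050 = 0.98

APC = 0.98; MPC = 0.7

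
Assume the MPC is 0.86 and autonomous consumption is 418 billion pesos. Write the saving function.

S = Y − C = Y − (418 + 0.86Y) = -418 + (1 − 0.86)Y

S = -418 + 0.14Y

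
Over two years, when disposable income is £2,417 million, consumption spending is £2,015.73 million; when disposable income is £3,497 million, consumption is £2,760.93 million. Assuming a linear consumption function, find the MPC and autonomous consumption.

MPC = 0.69; a = 348

MPC = ΔC/ΔY = (2760.93 − 2015.73)/(3497 − 2417) = 745.2/1080 = 0.69
a = C − MPC·Y = 2015.73 − 0.69(2417) = 2015.73 − 1667.73 = 348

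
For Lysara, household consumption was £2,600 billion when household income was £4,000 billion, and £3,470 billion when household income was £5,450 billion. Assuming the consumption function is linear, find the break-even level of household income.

MPC = (3470 − 2600)/(5450 − 4000) = 870/1450 = 0.6
a = 2600 − 0.6(4000) = 2600 − 2400 = 200
Break-even: Y = a/(1−MPC) = 200/0.4 = 500

Y = 500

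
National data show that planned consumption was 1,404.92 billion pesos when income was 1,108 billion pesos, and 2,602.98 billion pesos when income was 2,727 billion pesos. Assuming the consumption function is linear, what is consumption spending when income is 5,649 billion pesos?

C = 4765.26

MPC = (2602.98 − 1404.92)/(2727 − 1108) = 1198.06/1619 = 0.74
a = 1404.92 − 0.74(1108) = 1404.92 − 819.92 = 585
C = 585 + 0.74(5649) = 585 + 4180.26 = 4765.26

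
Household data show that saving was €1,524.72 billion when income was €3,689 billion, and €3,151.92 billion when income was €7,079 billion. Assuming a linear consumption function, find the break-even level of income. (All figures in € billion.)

MPS = ΔS/ΔY = (3151.92 − 1524.72)/(7079 − 3689) = 1627.2/3390 = 0.48
MPC = 1 − MPS = 0.52
From S(3689) = 1524.72: −a + 0.48(3689) = 1524.72, so a = 1770.72 − 1524.72 = 246
Break-even (S = 0): Y = a/MPS = 246/0.48 = 512.5

Y = 512.5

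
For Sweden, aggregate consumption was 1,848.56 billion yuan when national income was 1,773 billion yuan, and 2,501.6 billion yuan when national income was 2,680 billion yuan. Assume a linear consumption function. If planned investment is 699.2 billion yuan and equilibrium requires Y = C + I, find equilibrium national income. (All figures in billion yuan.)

Y = 4540

MPC = (2501.6 − 1848.56)/(2680 − 1773) = 653.04/907 = 0.72
a = 1848.56 − 0.72(1773) = 572
Equilibrium: Y = 572 + 0.72Y + 699.2
0.28Y = 1271.2, so Y = 1271.2/0.28 = 4540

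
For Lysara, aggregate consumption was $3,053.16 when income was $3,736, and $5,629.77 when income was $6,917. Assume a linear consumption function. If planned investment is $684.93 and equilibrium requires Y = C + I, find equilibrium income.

Y = 3747

MPC = (5629.77 − 3053.16)/(6917 − 3736) = 2576.61/3181 = 0.81
a = 3053.16 − 0.81(3736) = 27
Equilibrium: Y = 27 + 0.81Y + 684.93
0.19Y = 711.93, so Y = 711.93/0.19 = 3747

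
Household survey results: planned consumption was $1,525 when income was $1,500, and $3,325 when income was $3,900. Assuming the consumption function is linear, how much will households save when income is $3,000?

MPC = (3325 − 1525)/(3900 − 1500) = 1800/2400 = 0.75
a = 1525 − 0.75(1500) = 1525 − 1125 = 400
C = 400 + 0.75(3000) = 2650
S = 3000 − 2650 = 350

S = 350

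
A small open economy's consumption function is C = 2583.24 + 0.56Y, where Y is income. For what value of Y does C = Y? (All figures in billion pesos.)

Y = 5871

At break-even, C = Y: 2583.24 + 0.56Y = Y
0.44Y = 2583.24, so Y = 2583.24/0.44 = 5871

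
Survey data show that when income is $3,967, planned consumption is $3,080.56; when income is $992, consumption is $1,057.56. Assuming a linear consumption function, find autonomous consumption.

a = 383

MPC = ΔC/ΔY = (3080.56 − 1057.56)/(3967 − 992) = 2023/2975 = 0.68
a = C − MPC·Y = 1057.56 − 0.68(992) = 1057.56 − 674.56 = 383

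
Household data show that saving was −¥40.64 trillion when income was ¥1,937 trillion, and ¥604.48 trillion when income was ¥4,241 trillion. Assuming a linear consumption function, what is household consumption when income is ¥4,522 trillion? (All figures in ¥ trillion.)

C = 3838.84

MPS = ΔS/ΔY = (604.48 − (-40.64))/(4241 − 1937) = 645.12/2304 = 0.28
MPC = 1 − MPS = 0.72
Autonomous saving = -40.64 − 0.28(1937) = -583, so a = 583
C = 583 + 0.72(4522) = 583 + 3255.84 = 3838.84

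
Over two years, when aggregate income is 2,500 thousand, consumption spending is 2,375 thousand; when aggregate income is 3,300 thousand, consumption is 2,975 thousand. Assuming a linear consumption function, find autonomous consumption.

a = 500

MPC = ΔC/ΔY = (2975 − 2375)/(3300 − 2500) = 600/800 = 0.75
a = C − MPC·Y = 2375 − 0.75(2500) = 2375 − 1875 = 500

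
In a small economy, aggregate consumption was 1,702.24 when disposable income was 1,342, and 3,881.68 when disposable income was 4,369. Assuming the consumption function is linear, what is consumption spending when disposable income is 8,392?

C = 6778.24

MPC = (3881.68 − 1702.24)/(4369 − 1342) = 2179.44/3027 = 0.72
a = 1702.24 − 0.72(1342) = 1702.24 − 966.24 = 736
C = 736 + 0.72(8392) = 736 + 6042.24 = 6778.24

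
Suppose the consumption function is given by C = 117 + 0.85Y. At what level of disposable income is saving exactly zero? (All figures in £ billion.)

At break-even, C = Y: 117 + 0.85Y = Y
0.15Y = 117, so Y = 117/0.15 = 780

Y = 780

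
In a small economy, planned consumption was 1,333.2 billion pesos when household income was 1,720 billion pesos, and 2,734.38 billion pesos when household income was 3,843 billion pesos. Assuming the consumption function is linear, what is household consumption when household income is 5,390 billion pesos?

C = 3755.4

MPC = (2734.38 − 1333.2)/(3843 − 1720) = 1401.18/2123 = 0.66
a = 1333.2 − 0.66(1720) = 1333.2 − 1135.2 = 198
C = 198 + 0.66(5390) = 198 + 3557.4 = 3755.4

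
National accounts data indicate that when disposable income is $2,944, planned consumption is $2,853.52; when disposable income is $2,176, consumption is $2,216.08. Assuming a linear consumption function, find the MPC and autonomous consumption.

MPC = ΔC/ΔY = (2853.52 − 2216.08)/(2944 − 2176) = 637.44/768 = 0.83
a = C − MPC·Y = 2216.08 − 0.83(2176) = 2216.08 − 1806.08 = 410

MPC = 0.83; a = 410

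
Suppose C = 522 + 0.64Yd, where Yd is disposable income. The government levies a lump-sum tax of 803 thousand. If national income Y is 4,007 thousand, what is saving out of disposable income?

Yd = Y − T = 4007 − 803 = 3204
C = 522 + 0.64(3204) = 522 + 2050.56 = 2572.56
S = Yd − C = 3204 − 2572.56 = 631.44

S = 631.44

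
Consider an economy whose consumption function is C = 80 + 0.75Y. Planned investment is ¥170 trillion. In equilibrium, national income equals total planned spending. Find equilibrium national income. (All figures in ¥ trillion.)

Y = C + I = 80 + 0.75Y + 170
Y − 0.75Y = 250
0.25Y = 250, so Y = 250/0.25 = 1000

Y = 1000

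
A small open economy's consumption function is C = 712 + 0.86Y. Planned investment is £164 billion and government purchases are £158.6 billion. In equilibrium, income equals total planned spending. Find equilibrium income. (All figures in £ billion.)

Y = C + I + G = 712 + 0.86Y + 164 + 158.6
Y − 0.86Y = 1034.6
0.14Y = 1034.6, so Y = 1034.6/0.14 = 7390

Y = 7390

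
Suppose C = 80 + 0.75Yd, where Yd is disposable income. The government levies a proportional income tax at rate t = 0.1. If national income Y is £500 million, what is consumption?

C = 417.5

Yd = (1 − 0.1)(500) = 0.9(500) = 450
C = 80 + 0.75(450) = 80 + 337.5 = 417.5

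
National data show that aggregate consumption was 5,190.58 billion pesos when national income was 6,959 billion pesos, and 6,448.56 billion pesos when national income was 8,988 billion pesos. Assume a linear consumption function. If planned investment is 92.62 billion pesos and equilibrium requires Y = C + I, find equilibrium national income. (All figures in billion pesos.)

MPC = (6448.56 − 5190.58)/(8988 − 6959) = 1257.98/2029 = 0.62
a = 5190.58 − 0.62(6959) = 876
Equilibrium: Y = 876 + 0.62Y + 92.62
0.38Y = 968.62, so Y = 968.62/0.38 = 2549

Y = 2549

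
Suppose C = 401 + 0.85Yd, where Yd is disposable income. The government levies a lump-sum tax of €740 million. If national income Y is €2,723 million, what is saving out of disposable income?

Yd = Y − T = 2723 − 740 = 1983
C = 401 + 0.85(1983) = 401 + 1685.55 = 2086.55
S = Yd − C = 1983 − 2086.55 = -103.55

S = -103.55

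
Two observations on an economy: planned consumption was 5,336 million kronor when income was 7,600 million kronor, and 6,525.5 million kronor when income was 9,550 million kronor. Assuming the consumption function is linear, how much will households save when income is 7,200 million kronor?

MPC = (6525.5 − 5336)/(9550 − 7600) = 1189.5/1950 = 0.61
a = 5336 − 0.61(7600) = 5336 − 4636 = 700
C = 700 + 0.61(7200) = 5092
S = 7200 − 5092 = 2108

S = 2108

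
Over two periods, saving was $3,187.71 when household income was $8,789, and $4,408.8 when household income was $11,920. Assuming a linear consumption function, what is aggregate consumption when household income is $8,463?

C = 5402.43

MPS = ΔS/ΔY = (4408.8 − 3187.71)/(11920 − 8789) = 1221.09/3131 = 0.39
MPC = 1 − MPS = 0.61
Autonomous saving = 3187.71 − 0.39(8789) = -240, so a = 240
C = 240 + 0.61(8463) = 240 + 5162.43 = 5402.43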